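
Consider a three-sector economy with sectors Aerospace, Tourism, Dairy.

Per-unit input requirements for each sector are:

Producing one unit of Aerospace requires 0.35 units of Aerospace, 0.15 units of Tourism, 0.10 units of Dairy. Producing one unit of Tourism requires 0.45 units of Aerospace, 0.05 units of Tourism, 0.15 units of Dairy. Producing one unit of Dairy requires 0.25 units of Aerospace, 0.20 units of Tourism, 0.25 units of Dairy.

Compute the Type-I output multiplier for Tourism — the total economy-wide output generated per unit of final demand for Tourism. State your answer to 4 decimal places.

m_T = 2.7635

I − A =
  [   0.65    -0.45    -0.25]
  [  -0.15     0.95    -0.20]
  [  -0.10    -0.15     0.75]
Cofactors of I−A, C_ij = (−1)^(i+j)·(minor ij) (rows/columns in the sector order above):
  C_11 = (0.95)(0.75) − (-0.20)(-0.15) = 0.6825
  C_12 = −[(-0.15)(0.75) − (-0.20)(-0.10)] = 0.1325
  C_13 = (-0.15)(-0.15) − (0.95)(-0.10) = 0.1175
  C_21 = −[(-0.45)(0.75) − (-0.25)(-0.15)] = 0.3750
  C_22 = (0.65)(0.75) − (-0.25)(-0.10) = 0.4625
  C_23 = −[(0.65)(-0.15) − (-0.45)(-0.10)] = 0.1425
  C_31 = (-0.45)(-0.20) − (-0.25)(0.95) = 0.3275
  C_32 = −[(0.65)(-0.20) − (-0.25)(-0.15)] = 0.1675
  C_33 = (0.65)(0.95) − (-0.45)(-0.15) = 0.5500
det(I−A) = Σ_j (I−A)_1j·C_1j = (0.65)(0.6825) + (-0.45)(0.1325) + (-0.25)(0.1175) = 0.354625
adj(I−A) = Cᵀ =
  [ 0.6825   0.3750   0.3275]
  [ 0.1325   0.4625   0.1675]
  [ 0.1175   0.1425   0.5500]
(I − A)⁻¹ = adj(I−A) / det(I−A) ≈
  [   1.92457     1.05746     0.92351]
  [   0.37363     1.30419     0.47233]
  [   0.33134     0.40183     1.55093]
The output multiplier for sector j is the column-j sum of the Leontief inverse (I − A)⁻¹ = adj(I−A) / det(I−A).
Column T of adj(I−A): (0.3750, 0.4625, 0.1425); det(I−A) = 0.354625.
m_T = (0.3750 + 0.4625 + 0.1425) / 0.354625 = 0.98 / 0.354625 ≈ 2.7635.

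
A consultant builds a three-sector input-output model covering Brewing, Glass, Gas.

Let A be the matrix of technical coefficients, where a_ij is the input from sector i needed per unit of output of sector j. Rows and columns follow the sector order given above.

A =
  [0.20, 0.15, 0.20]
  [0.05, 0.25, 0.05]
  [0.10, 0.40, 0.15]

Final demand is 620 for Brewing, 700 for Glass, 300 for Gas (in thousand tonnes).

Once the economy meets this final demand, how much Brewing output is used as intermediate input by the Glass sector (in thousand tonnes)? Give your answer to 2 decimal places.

z_12 = 162.37

I − A =
  [   0.80    -0.15    -0.20]
  [  -0.05     0.75    -0.05]
  [  -0.10    -0.40     0.85]
Cofactors of I−A, C_ij = (−1)^(i+j)·(minor ij) (rows/columns in the sector order above):
  C_11 = (0.75)(0.85) − (-0.05)(-0.40) = 0.6175
  C_12 = −[(-0.05)(0.85) − (-0.05)(-0.10)] = 0.0475
  C_13 = (-0.05)(-0.40) − (0.75)(-0.10) = 0.0950
  C_21 = −[(-0.15)(0.85) − (-0.20)(-0.40)] = 0.2075
  C_22 = (0.80)(0.85) − (-0.20)(-0.10) = 0.6600
  C_23 = −[(0.80)(-0.40) − (-0.15)(-0.10)] = 0.3350
  C_31 = (-0.15)(-0.05) − (-0.20)(0.75) = 0.1575
  C_32 = −[(0.80)(-0.05) − (-0.20)(-0.05)] = 0.0500
  C_33 = (0.80)(0.75) − (-0.15)(-0.05) = 0.5925
det(I−A) = Σ_j (I−A)_1j·C_1j = (0.80)(0.6175) + (-0.15)(0.0475) + (-0.20)(0.0950) = 0.467875
adj(I−A) = Cᵀ =
  [ 0.6175   0.2075   0.1575]
  [ 0.0475   0.6600   0.0500]
  [ 0.0950   0.3350   0.5925]
(I − A)⁻¹ = adj(I−A) / det(I−A) ≈
  [   1.3198     0.4435     0.3366]
  [   0.1015     1.4106     0.1069]
  [   0.2030     0.7160     1.2664]
First solve x = (I − A)⁻¹ d = adj(I−A)·d / det(I−A); in particular x_2 = (0.0475·620 + 0.6600·700 + 0.0500·300) / 0.467875 = 506.45 / 0.467875 ≈ 1082.4472.
Intermediate flow from 1 to 2: z_12 = a_12 · x_2 = 0.15 × 506.45 / 0.467875 = 75.9675 / 0.467875 ≈ 162.37.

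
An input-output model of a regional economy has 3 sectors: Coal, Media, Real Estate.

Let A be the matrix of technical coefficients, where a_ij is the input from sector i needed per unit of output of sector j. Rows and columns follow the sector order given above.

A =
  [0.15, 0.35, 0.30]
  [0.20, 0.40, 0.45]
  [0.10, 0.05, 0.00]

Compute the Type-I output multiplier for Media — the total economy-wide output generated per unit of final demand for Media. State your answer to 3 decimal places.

m_M = 3.287

I − A =
  [   0.85    -0.35    -0.30]
  [  -0.20     0.60    -0.45]
  [  -0.10    -0.05     1.00]
Cofactors of I−A, C_ij = (−1)^(i+j)·(minor ij) (rows/columns in the sector order above):
  C_11 = (0.60)(1.00) − (-0.45)(-0.05) = 0.5775
  C_12 = −[(-0.20)(1.00) − (-0.45)(-0.10)] = 0.2450
  C_13 = (-0.20)(-0.05) − (0.60)(-0.10) = 0.0700
  C_21 = −[(-0.35)(1.00) − (-0.30)(-0.05)] = 0.3650
  C_22 = (0.85)(1.00) − (-0.30)(-0.10) = 0.8200
  C_23 = −[(0.85)(-0.05) − (-0.35)(-0.10)] = 0.0775
  C_31 = (-0.35)(-0.45) − (-0.30)(0.60) = 0.3375
  C_32 = −[(0.85)(-0.45) − (-0.30)(-0.20)] = 0.4425
  C_33 = (0.85)(0.60) − (-0.35)(-0.20) = 0.4400
det(I−A) = Σ_j (I−A)_1j·C_1j = (0.85)(0.5775) + (-0.35)(0.2450) + (-0.30)(0.0700) = 0.384125
adj(I−A) = Cᵀ =
  [ 0.5775   0.3650   0.3375]
  [ 0.2450   0.8200   0.4425]
  [ 0.0700   0.0775   0.4400]
(I − A)⁻¹ = adj(I−A) / det(I−A) ≈
  [   1.5034     0.9502     0.8786]
  [   0.6378     2.1347     1.1520]
  [   0.1822     0.2018     1.1455]
The output multiplier for sector j is the column-j sum of the Leontief inverse (I − A)⁻¹ = adj(I−A) / det(I−A).
Column M of adj(I−A): (0.3650, 0.8200, 0.0775); det(I−A) = 0.384125.
m_M = (0.3650 + 0.8200 + 0.0775) / 0.384125 = 1.2625 / 0.384125 ≈ 3.287.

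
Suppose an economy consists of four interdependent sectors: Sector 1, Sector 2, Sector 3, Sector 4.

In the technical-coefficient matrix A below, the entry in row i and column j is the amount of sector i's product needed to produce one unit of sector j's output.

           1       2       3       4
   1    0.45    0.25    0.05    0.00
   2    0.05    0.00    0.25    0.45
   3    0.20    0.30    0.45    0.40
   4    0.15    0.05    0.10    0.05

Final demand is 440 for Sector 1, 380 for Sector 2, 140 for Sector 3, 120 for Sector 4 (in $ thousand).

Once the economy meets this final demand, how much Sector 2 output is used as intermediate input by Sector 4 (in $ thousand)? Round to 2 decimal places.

z_24 = 287.66

I − A =
  [   0.55    -0.25    -0.05     0.00]
  [  -0.05     1.00    -0.25    -0.45]
  [  -0.20    -0.30     0.55    -0.40]
  [  -0.15    -0.05    -0.10     0.95]
Compute the cofactors C_ij = (−1)^(i+j)·(3×3 minor ij) of I−A; the adjugate is their transpose:
adj(I−A) = Cᵀ =
  [ 0.380375   0.135875   0.117000   0.113625]
  [ 0.132750   0.252875   0.161125   0.187625]
  [ 0.281000   0.230250   0.481375   0.311750]
  [ 0.096625   0.059000   0.077625   0.231125]
det(I−A) = Σ_j (I−A)_1j·C_1j = (0.55)(0.380375) + (-0.25)(0.132750) + (-0.05)(0.281000) + (0.00)(0.096625) = 0.16196875
(I − A)⁻¹ = adj(I−A) / det(I−A) ≈
  [   2.3484     0.8389     0.7224     0.7015]
  [   0.8196     1.5613     0.9948     1.1584]
  [   1.7349     1.4216     2.9720     1.9248]
  [   0.5966     0.3643     0.4793     1.4270]
First solve x = (I − A)⁻¹ d = adj(I−A)·d / det(I−A); in particular x_4 = (0.096625·440 + 0.059000·380 + 0.077625·140 + 0.231125·120) / 0.16196875 = 103.5375 / 0.16196875 ≈ 639.2437.
Intermediate flow from 2 to 4: z_24 = a_24 · x_4 = 0.45 × 103.5375 / 0.16196875 = 46.591875 / 0.16196875 ≈ 287.66.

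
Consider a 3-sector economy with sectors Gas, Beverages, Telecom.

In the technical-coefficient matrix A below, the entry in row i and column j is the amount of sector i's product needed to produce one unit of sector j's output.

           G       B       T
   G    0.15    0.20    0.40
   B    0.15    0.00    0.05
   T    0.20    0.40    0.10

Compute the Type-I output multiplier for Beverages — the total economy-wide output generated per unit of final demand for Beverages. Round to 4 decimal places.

I − A =
  [   0.85    -0.20    -0.40]
  [  -0.15     1.00    -0.05]
  [  -0.20    -0.40     0.90]
Cofactors of I−A, C_ij = (−1)^(i+j)·(minor ij) (rows/columns in the sector order above):
  C_11 = (1.00)(0.90) − (-0.05)(-0.40) = 0.8800
  C_12 = −[(-0.15)(0.90) − (-0.05)(-0.20)] = 0.1450
  C_13 = (-0.15)(-0.40) − (1.00)(-0.20) = 0.2600
  C_21 = −[(-0.20)(0.90) − (-0.40)(-0.40)] = 0.3400
  C_22 = (0.85)(0.90) − (-0.40)(-0.20) = 0.6850
  C_23 = −[(0.85)(-0.40) − (-0.20)(-0.20)] = 0.3800
  C_31 = (-0.20)(-0.05) − (-0.40)(1.00) = 0.4100
  C_32 = −[(0.85)(-0.05) − (-0.40)(-0.15)] = 0.1025
  C_33 = (0.85)(1.00) − (-0.20)(-0.15) = 0.8200
det(I−A) = Σ_j (I−A)_1j·C_1j = (0.85)(0.8800) + (-0.20)(0.1450) + (-0.40)(0.2600) = 0.6150
adj(I−A) = Cᵀ =
  [ 0.8800   0.3400   0.4100]
  [ 0.1450   0.6850   0.1025]
  [ 0.2600   0.3800   0.8200]
(I − A)⁻¹ = adj(I−A) / det(I−A) ≈
  [   1.43089     0.55285     0.66667]
  [   0.23577     1.11382     0.16667]
  [   0.42276     0.61789     1.33333]
The output multiplier for sector j is the column-j sum of the Leontief inverse (I − A)⁻¹ = adj(I−A) / det(I−A).
Column B of adj(I−A): (0.3400, 0.6850, 0.3800); det(I−A) = 0.6150.
m_B = (0.3400 + 0.6850 + 0.3800) / 0.6150 = 1.405 / 0.6150 ≈ 2.2846.

m_B = 2.2846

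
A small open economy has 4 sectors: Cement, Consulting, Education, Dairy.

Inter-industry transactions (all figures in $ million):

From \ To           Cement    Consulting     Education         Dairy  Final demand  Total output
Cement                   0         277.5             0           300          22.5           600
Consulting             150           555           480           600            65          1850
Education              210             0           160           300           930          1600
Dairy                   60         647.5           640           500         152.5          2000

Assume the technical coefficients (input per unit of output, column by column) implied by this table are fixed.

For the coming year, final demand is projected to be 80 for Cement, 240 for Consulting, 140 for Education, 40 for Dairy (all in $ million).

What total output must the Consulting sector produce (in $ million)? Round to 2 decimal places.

x_2 = 979.71

Technical coefficients a_ij = z_ij / X_j:
  a_11 = 0/600 = 0.00, a_21 = 150/600 = 0.25, a_31 = 210/600 = 0.35, a_41 = 60/600 = 0.10
  a_12 = 277.5/1850 = 0.15, a_22 = 555/1850 = 0.30, a_32 = 0/1850 = 0.00, a_42 = 647.5/1850 = 0.35
  a_13 = 0/1600 = 0.00, a_23 = 480/1600 = 0.30, a_33 = 160/1600 = 0.10, a_43 = 640/1600 = 0.40
  a_14 = 300/2000 = 0.15, a_24 = 600/2000 = 0.30, a_34 = 300/2000 = 0.15, a_44 = 500/2000 = 0.25
I − A =
  [   1.00    -0.15     0.00    -0.15]
  [  -0.25     0.70    -0.30    -0.30]
  [  -0.35     0.00     0.90    -0.15]
  [  -0.10    -0.35    -0.40     0.75]
Compute the cofactors C_ij = (−1)^(i+j)·(3×3 minor ij) of I−A; the adjugate is their transpose:
adj(I−A) = Cᵀ =
  [ 0.320250   0.139500   0.109500   0.141750]
  [ 0.306000   0.580500   0.355500   0.364500]
  [ 0.170625   0.112500   0.363750   0.151875]
  [ 0.276500   0.349500   0.374500   0.580500]
det(I−A) = Σ_j (I−A)_1j·C_1j = (1.00)(0.320250) + (-0.15)(0.306000) + (0.00)(0.170625) + (-0.15)(0.276500) = 0.232875
(I − A)⁻¹ = adj(I−A) / det(I−A) ≈
  [   1.3752     0.5990     0.4702     0.6087]
  [   1.3140     2.4928     1.5266     1.5652]
  [   0.7327     0.4831     1.5620     0.6522]
  [   1.1873     1.5008     1.6082     2.4928]
x = (I − A)⁻¹ d = adj(I−A)·d / det(I−A), with det(I−A) = 0.232875:
  x_1 = (0.320250·80 + 0.139500·240 + 0.109500·140 + 0.141750·40) / 0.232875 = 80.10 / 0.232875 ≈ 343.96
  x_2 = (0.306000·80 + 0.580500·240 + 0.355500·140 + 0.364500·40) / 0.232875 = 228.15 / 0.232875 ≈ 979.71
  x_3 = (0.170625·80 + 0.112500·240 + 0.363750·140 + 0.151875·40) / 0.232875 = 97.65 / 0.232875 ≈ 419.32
  x_4 = (0.276500·80 + 0.349500·240 + 0.374500·140 + 0.580500·40) / 0.232875 = 181.65 / 0.232875 ≈ 780.03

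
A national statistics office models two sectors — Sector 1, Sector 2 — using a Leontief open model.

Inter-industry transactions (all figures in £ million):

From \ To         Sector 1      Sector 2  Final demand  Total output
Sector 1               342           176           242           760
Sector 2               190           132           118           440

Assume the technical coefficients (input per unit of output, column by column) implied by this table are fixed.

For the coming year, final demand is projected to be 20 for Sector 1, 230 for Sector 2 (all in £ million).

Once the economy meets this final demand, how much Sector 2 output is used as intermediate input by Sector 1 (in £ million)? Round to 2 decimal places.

z_21 = 92.98

Technical coefficients a_ij = z_ij / X_j:
  a_11 = 342/760 = 0.45, a_21 = 190/760 = 0.25
  a_12 = 176/440 = 0.40, a_22 = 132/440 = 0.30
I − A =
  [   0.55    -0.40]
  [  -0.25     0.70]
det(I−A) = (0.55)(0.70) − (-0.40)(-0.25) = 0.2850
adj(I−A) = [[0.70, 0.40], [0.25, 0.55]]
(I − A)⁻¹ = adj(I−A) / det(I−A) ≈
  [   2.4561     1.4035]
  [   0.8772     1.9298]
First solve x = (I − A)⁻¹ d = adj(I−A)·d / det(I−A); in particular x_1 = (0.70·20 + 0.40·230) / 0.2850 = 106.00 / 0.2850 ≈ 371.9298.
Intermediate flow from 2 to 1: z_21 = a_21 · x_1 = 0.25 × 106.00 / 0.2850 = 26.50 / 0.2850 ≈ 92.98.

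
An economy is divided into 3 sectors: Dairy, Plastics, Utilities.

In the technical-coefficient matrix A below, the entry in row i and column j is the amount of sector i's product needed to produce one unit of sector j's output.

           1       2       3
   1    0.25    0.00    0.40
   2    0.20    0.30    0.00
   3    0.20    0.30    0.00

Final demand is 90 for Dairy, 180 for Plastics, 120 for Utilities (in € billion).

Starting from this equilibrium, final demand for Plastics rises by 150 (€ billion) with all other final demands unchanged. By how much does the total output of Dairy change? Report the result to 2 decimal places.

Δx_1 = 40.45

I − A =
  [   0.75     0.00    -0.40]
  [  -0.20     0.70     0.00]
  [  -0.20    -0.30     1.00]
Cofactors of I−A, C_ij = (−1)^(i+j)·(minor ij) (rows/columns in the sector order above):
  C_11 = (0.70)(1.00) − (0.00)(-0.30) = 0.7000
  C_12 = −[(-0.20)(1.00) − (0.00)(-0.20)] = 0.2000
  C_13 = (-0.20)(-0.30) − (0.70)(-0.20) = 0.2000
  C_21 = −[(0.00)(1.00) − (-0.40)(-0.30)] = 0.1200
  C_22 = (0.75)(1.00) − (-0.40)(-0.20) = 0.6700
  C_23 = −[(0.75)(-0.30) − (0.00)(-0.20)] = 0.2250
  C_31 = (0.00)(0.00) − (-0.40)(0.70) = 0.2800
  C_32 = −[(0.75)(0.00) − (-0.40)(-0.20)] = 0.0800
  C_33 = (0.75)(0.70) − (0.00)(-0.20) = 0.5250
det(I−A) = Σ_j (I−A)_1j·C_1j = (0.75)(0.7000) + (0.00)(0.2000) + (-0.40)(0.2000) = 0.4450
adj(I−A) = Cᵀ =
  [ 0.7000   0.1200   0.2800]
  [ 0.2000   0.6700   0.0800]
  [ 0.2000   0.2250   0.5250]
(I − A)⁻¹ = adj(I−A) / det(I−A) ≈
  [   1.5730     0.2697     0.6292]
  [   0.4494     1.5056     0.1798]
  [   0.4494     0.5056     1.1798]
Δx = (I − A)⁻¹ Δd with Δd having +150 in the Plastics component and 0 elsewhere.
So Δx_1 = L_12 · (+150), where L_12 = adj(I−A)_12 / det(I−A) = 0.1200 / 0.4450.
Δx_1 = 0.1200 × (+150) / 0.4450 = 18.00 / 0.4450 ≈ 40.45.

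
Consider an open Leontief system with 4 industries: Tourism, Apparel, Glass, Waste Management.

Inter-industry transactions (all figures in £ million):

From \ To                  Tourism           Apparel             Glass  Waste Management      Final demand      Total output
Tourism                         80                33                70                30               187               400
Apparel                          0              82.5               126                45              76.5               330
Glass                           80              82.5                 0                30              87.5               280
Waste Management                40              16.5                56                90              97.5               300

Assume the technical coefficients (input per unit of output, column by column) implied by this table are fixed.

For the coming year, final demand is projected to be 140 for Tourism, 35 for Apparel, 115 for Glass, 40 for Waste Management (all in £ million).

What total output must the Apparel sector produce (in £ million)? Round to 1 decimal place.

x_A = 238.1

Technical coefficients a_ij = z_ij / X_j:
  a_TT = 80/400 = 0.20, a_AT = 0/400 = 0.00, a_GT = 80/400 = 0.20, a_WT = 40/400 = 0.10
  a_TA = 33/330 = 0.10, a_AA = 82.5/330 = 0.25, a_GA = 82.5/330 = 0.25, a_WA = 16.5/330 = 0.05
  a_TG = 70/280 = 0.25, a_AG = 126/280 = 0.45, a_GG = 0/280 = 0.00, a_WG = 56/280 = 0.20
  a_TW = 30/300 = 0.10, a_AW = 45/300 = 0.15, a_GW = 30/300 = 0.10, a_WW = 90/300 = 0.30
I − A =
  [   0.80    -0.10    -0.25    -0.10]
  [   0.00     0.75    -0.45    -0.15]
  [  -0.20    -0.25     1.00    -0.10]
  [  -0.10    -0.05    -0.20     0.70]
Compute the cofactors C_ij = (−1)^(i+j)·(3×3 minor ij) of I−A; the adjugate is their transpose:
adj(I−A) = Cᵀ =
  [ 0.414000   0.123000   0.181125   0.111375]
  [ 0.088500   0.492500   0.275250   0.157500]
  [ 0.114750   0.157500   0.405000   0.108000]
  [ 0.098250   0.097750   0.161250   0.463500]
det(I−A) = Σ_j (I−A)_1j·C_1j = (0.80)(0.414000) + (-0.10)(0.088500) + (-0.25)(0.114750) + (-0.10)(0.098250) = 0.2838375
(I − A)⁻¹ = adj(I−A) / det(I−A) ≈
  [   1.4586     0.4333     0.6381     0.3924]
  [   0.3118     1.7351     0.9697     0.5549]
  [   0.4043     0.5549     1.4269     0.3805]
  [   0.3461     0.3444     0.5681     1.6330]
x = (I − A)⁻¹ d = adj(I−A)·d / det(I−A), with det(I−A) = 0.2838375:
  x_T = (0.414000·140 + 0.123000·35 + 0.181125·115 + 0.111375·40) / 0.2838375 = 87.549375 / 0.2838375 ≈ 308.4
  x_A = (0.088500·140 + 0.492500·35 + 0.275250·115 + 0.157500·40) / 0.2838375 = 67.58125 / 0.2838375 ≈ 238.1
  x_G = (0.114750·140 + 0.157500·35 + 0.405000·115 + 0.108000·40) / 0.2838375 = 72.4725 / 0.2838375 ≈ 255.3
  x_W = (0.098250·140 + 0.097750·35 + 0.161250·115 + 0.463500·40) / 0.2838375 = 54.26 / 0.2838375 ≈ 191.2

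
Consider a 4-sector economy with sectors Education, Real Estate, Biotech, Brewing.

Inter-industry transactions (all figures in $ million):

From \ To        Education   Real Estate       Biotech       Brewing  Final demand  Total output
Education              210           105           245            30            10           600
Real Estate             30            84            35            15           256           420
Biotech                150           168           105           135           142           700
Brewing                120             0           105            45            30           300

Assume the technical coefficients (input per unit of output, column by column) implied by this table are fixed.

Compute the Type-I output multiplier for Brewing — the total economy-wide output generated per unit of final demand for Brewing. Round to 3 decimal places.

m_4 = 4.261

Technical coefficients a_ij = z_ij / X_j:
  a_11 = 210/600 = 0.35, a_21 = 30/600 = 0.05, a_31 = 150/600 = 0.25, a_41 = 120/600 = 0.20
  a_12 = 105/420 = 0.25, a_22 = 84/420 = 0.20, a_32 = 168/420 = 0.40, a_42 = 0/420 = 0.00
  a_13 = 245/700 = 0.35, a_23 = 35/700 = 0.05, a_33 = 105/700 = 0.15, a_43 = 105/700 = 0.15
  a_14 = 30/300 = 0.10, a_24 = 15/300 = 0.05, a_34 = 135/300 = 0.45, a_44 = 45/300 = 0.15
I − A =
  [   0.65    -0.25    -0.35    -0.10]
  [  -0.05     0.80    -0.05    -0.05]
  [  -0.25    -0.40     0.85    -0.45]
  [  -0.20     0.00    -0.15     0.85]
Compute the cofactors C_ij = (−1)^(i+j)·(3×3 minor ij) of I−A; the adjugate is their transpose:
adj(I−A) = Cᵀ =
  [ 0.504000   0.288750   0.262500   0.215250]
  [ 0.058250   0.299125   0.050625   0.051250]
  [ 0.263000   0.288625   0.412875   0.266500]
  [ 0.165000   0.118875   0.134625   0.338250]
det(I−A) = Σ_j (I−A)_1j·C_1j = (0.65)(0.504000) + (-0.25)(0.058250) + (-0.35)(0.263000) + (-0.10)(0.165000) = 0.2044875
(I − A)⁻¹ = adj(I−A) / det(I−A) ≈
  [   2.4647     1.4121     1.2837     1.0526]
  [   0.2849     1.4628     0.2476     0.2506]
  [   1.2861     1.4115     2.0191     1.3033]
  [   0.8069     0.5813     0.6584     1.6541]
The output multiplier for sector j is the column-j sum of the Leontief inverse (I − A)⁻¹ = adj(I−A) / det(I−A).
Column 4 of adj(I−A): (0.215250, 0.051250, 0.266500, 0.338250); det(I−A) = 0.2044875.
m_4 = (0.215250 + 0.051250 + 0.266500 + 0.338250) / 0.2044875 = 0.87125 / 0.2044875 ≈ 4.261.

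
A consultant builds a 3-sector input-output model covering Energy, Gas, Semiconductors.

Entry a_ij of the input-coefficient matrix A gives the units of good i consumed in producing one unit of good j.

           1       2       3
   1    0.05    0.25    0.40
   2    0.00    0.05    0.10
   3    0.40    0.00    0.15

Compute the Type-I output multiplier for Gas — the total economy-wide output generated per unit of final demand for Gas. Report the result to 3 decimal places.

m_2 = 1.586

I − A =
  [   0.95    -0.25    -0.40]
  [   0.00     0.95    -0.10]
  [  -0.40     0.00     0.85]
Cofactors of I−A, C_ij = (−1)^(i+j)·(minor ij) (rows/columns in the sector order above):
  C_11 = (0.95)(0.85) − (-0.10)(0.00) = 0.8075
  C_12 = −[(0.00)(0.85) − (-0.10)(-0.40)] = 0.0400
  C_13 = (0.00)(0.00) − (0.95)(-0.40) = 0.3800
  C_21 = −[(-0.25)(0.85) − (-0.40)(0.00)] = 0.2125
  C_22 = (0.95)(0.85) − (-0.40)(-0.40) = 0.6475
  C_23 = −[(0.95)(0.00) − (-0.25)(-0.40)] = 0.1000
  C_31 = (-0.25)(-0.10) − (-0.40)(0.95) = 0.4050
  C_32 = −[(0.95)(-0.10) − (-0.40)(0.00)] = 0.0950
  C_33 = (0.95)(0.95) − (-0.25)(0.00) = 0.9025
det(I−A) = Σ_j (I−A)_1j·C_1j = (0.95)(0.8075) + (-0.25)(0.0400) + (-0.40)(0.3800) = 0.605125
adj(I−A) = Cᵀ =
  [ 0.8075   0.2125   0.4050]
  [ 0.0400   0.6475   0.0950]
  [ 0.3800   0.1000   0.9025]
(I − A)⁻¹ = adj(I−A) / det(I−A) ≈
  [   1.3344     0.3512     0.6693]
  [   0.0661     1.0700     0.1570]
  [   0.6280     0.1653     1.4914]
The output multiplier for sector j is the column-j sum of the Leontief inverse (I − A)⁻¹ = adj(I−A) / det(I−A).
Column 2 of adj(I−A): (0.2125, 0.6475, 0.1000); det(I−A) = 0.605125.
m_2 = (0.2125 + 0.6475 + 0.1000) / 0.605125 = 0.96 / 0.605125 ≈ 1.586.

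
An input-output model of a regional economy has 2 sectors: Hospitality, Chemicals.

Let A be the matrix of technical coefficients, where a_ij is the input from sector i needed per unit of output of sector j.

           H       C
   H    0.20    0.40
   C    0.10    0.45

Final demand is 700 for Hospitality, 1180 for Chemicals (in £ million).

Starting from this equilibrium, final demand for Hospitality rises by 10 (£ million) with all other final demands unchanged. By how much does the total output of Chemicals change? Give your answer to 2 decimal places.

Δx_C = 2.50

I − A =
  [   0.80    -0.40]
  [  -0.10     0.55]
det(I−A) = (0.80)(0.55) − (-0.40)(-0.10) = 0.4000
adj(I−A) = [[0.55, 0.40], [0.10, 0.80]]
(I − A)⁻¹ = adj(I−A) / det(I−A) ≈
  [   1.3750     1.0000]
  [   0.2500     2.0000]
Δx = (I − A)⁻¹ Δd with Δd having +10 in the Hospitality component and 0 elsewhere.
So Δx_C = L_CH · (+10), where L_CH = adj(I−A)_CH / det(I−A) = 0.10 / 0.4000.
Δx_C = 0.10 × (+10) / 0.4000 = 1.00 / 0.4000 = 2.50.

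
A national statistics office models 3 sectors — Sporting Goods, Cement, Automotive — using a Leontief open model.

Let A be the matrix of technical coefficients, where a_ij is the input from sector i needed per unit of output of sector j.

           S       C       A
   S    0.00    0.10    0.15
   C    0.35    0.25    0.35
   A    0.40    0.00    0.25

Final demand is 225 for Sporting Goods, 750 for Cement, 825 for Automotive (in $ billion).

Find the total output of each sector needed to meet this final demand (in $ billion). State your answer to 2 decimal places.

x_S = 638.03, x_C = 1969.88, x_A = 1440.28

I − A =
  [   1.00    -0.10    -0.15]
  [  -0.35     0.75    -0.35]
  [  -0.40     0.00     0.75]
Cofactors of I−A, C_ij = (−1)^(i+j)·(minor ij) (rows/columns in the sector order above):
  C_11 = (0.75)(0.75) − (-0.35)(0.00) = 0.5625
  C_12 = −[(-0.35)(0.75) − (-0.35)(-0.40)] = 0.4025
  C_13 = (-0.35)(0.00) − (0.75)(-0.40) = 0.3000
  C_21 = −[(-0.10)(0.75) − (-0.15)(0.00)] = 0.0750
  C_22 = (1.00)(0.75) − (-0.15)(-0.40) = 0.6900
  C_23 = −[(1.00)(0.00) − (-0.10)(-0.40)] = 0.0400
  C_31 = (-0.10)(-0.35) − (-0.15)(0.75) = 0.1475
  C_32 = −[(1.00)(-0.35) − (-0.15)(-0.35)] = 0.4025
  C_33 = (1.00)(0.75) − (-0.10)(-0.35) = 0.7150
det(I−A) = Σ_j (I−A)_1j·C_1j = (1.00)(0.5625) + (-0.10)(0.4025) + (-0.15)(0.3000) = 0.47725
adj(I−A) = Cᵀ =
  [ 0.5625   0.0750   0.1475]
  [ 0.4025   0.6900   0.4025]
  [ 0.3000   0.0400   0.7150]
(I − A)⁻¹ = adj(I−A) / det(I−A) ≈
  [   1.1786     0.1572     0.3091]
  [   0.8434     1.4458     0.8434]
  [   0.6286     0.0838     1.4982]
x = (I − A)⁻¹ d = adj(I−A)·d / det(I−A), with det(I−A) = 0.47725:
  x_S = (0.5625·225 + 0.0750·750 + 0.1475·825) / 0.47725 = 304.50 / 0.47725 ≈ 638.03
  x_C = (0.4025·225 + 0.6900·750 + 0.4025·825) / 0.47725 = 940.125 / 0.47725 ≈ 1969.88
  x_A = (0.3000·225 + 0.0400·750 + 0.7150·825) / 0.47725 = 687.375 / 0.47725 ≈ 1440.28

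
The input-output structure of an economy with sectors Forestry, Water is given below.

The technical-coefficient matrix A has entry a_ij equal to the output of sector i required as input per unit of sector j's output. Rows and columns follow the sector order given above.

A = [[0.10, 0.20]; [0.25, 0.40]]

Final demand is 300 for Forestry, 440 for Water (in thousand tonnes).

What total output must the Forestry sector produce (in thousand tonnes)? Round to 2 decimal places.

x_F = 546.94

I − A =
  [   0.90    -0.20]
  [  -0.25     0.60]
det(I−A) = (0.90)(0.60) − (-0.20)(-0.25) = 0.4900
adj(I−A) = [[0.60, 0.20], [0.25, 0.90]]
(I − A)⁻¹ = adj(I−A) / det(I−A) ≈
  [   1.2245     0.4082]
  [   0.5102     1.8367]
x = (I − A)⁻¹ d = adj(I−A)·d / det(I−A), with det(I−A) = 0.4900:
  x_F = (0.60·300 + 0.20·440) / 0.4900 = 268.00 / 0.4900 ≈ 546.94
  x_W = (0.25·300 + 0.90·440) / 0.4900 = 471.00 / 0.4900 ≈ 961.22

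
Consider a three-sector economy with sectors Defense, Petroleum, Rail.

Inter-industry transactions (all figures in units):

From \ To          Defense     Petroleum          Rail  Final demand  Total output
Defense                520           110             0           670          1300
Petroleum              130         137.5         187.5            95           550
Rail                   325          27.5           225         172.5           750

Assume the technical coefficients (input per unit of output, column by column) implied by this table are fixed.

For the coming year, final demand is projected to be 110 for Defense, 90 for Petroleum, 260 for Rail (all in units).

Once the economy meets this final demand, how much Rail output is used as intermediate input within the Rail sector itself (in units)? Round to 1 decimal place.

Technical coefficients a_ij = z_ij / X_j:
  a_DD = 520/1300 = 0.40, a_PD = 130/1300 = 0.10, a_RD = 325/1300 = 0.25
  a_DP = 110/550 = 0.20, a_PP = 137.5/550 = 0.25, a_RP = 27.5/550 = 0.05
  a_DR = 0/750 = 0.00, a_PR = 187.5/750 = 0.25, a_RR = 225/750 = 0.30
I − A =
  [   0.60    -0.20     0.00]
  [  -0.10     0.75    -0.25]
  [  -0.25    -0.05     0.70]
Cofactors of I−A, C_ij = (−1)^(i+j)·(minor ij) (rows/columns in the sector order above):
  C_11 = (0.75)(0.70) − (-0.25)(-0.05) = 0.5125
  C_12 = −[(-0.10)(0.70) − (-0.25)(-0.25)] = 0.1325
  C_13 = (-0.10)(-0.05) − (0.75)(-0.25) = 0.1925
  C_21 = −[(-0.20)(0.70) − (0.00)(-0.05)] = 0.1400
  C_22 = (0.60)(0.70) − (0.00)(-0.25) = 0.4200
  C_23 = −[(0.60)(-0.05) − (-0.20)(-0.25)] = 0.0800
  C_31 = (-0.20)(-0.25) − (0.00)(0.75) = 0.0500
  C_32 = −[(0.60)(-0.25) − (0.00)(-0.10)] = 0.1500
  C_33 = (0.60)(0.75) − (-0.20)(-0.10) = 0.4300
det(I−A) = Σ_j (I−A)_1j·C_1j = (0.60)(0.5125) + (-0.20)(0.1325) + (0.00)(0.1925) = 0.2810
adj(I−A) = Cᵀ =
  [ 0.5125   0.1400   0.0500]
  [ 0.1325   0.4200   0.1500]
  [ 0.1925   0.0800   0.4300]
(I − A)⁻¹ = adj(I−A) / det(I−A) ≈
  [   1.8238     0.4982     0.1779]
  [   0.4715     1.4947     0.5338]
  [   0.6851     0.2847     1.5302]
First solve x = (I − A)⁻¹ d = adj(I−A)·d / det(I−A); in particular x_R = (0.1925·110 + 0.0800·90 + 0.4300·260) / 0.2810 = 140.175 / 0.2810 ≈ 498.843.
Intermediate flow from R to R: z_RR = a_RR · x_R = 0.30 × 140.175 / 0.2810 = 42.0525 / 0.2810 ≈ 149.7.

z_RR = 149.7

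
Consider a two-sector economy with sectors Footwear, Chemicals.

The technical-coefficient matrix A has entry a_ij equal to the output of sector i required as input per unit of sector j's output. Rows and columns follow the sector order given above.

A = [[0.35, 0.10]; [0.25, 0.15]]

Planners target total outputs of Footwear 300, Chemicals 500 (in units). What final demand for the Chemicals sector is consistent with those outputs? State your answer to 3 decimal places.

d_2 = 350.000

I − A =
  [   0.65    -0.10]
  [  -0.25     0.85]
d = (I − A) x:
  d_1 = (+0.65)·300 + (-0.10)·500 = 145.000
  d_2 = (-0.25)·300 + (+0.85)·500 = 350.000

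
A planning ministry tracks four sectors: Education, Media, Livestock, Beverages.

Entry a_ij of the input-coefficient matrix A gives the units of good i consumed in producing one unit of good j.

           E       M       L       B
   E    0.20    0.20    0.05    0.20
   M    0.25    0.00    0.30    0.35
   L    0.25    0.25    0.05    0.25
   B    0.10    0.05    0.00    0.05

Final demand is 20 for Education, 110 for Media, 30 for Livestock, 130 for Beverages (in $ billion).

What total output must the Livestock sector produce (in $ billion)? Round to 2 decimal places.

x_L = 180.18

I − A =
  [   0.80    -0.20    -0.05    -0.20]
  [  -0.25     1.00    -0.30    -0.35]
  [  -0.25    -0.25     0.95    -0.25]
  [  -0.10    -0.05     0.00     0.95]
Compute the cofactors C_ij = (−1)^(i+j)·(3×3 minor ij) of I−A; the adjugate is their transpose:
adj(I−A) = Cᵀ =
  [ 0.810875   0.202500   0.106625   0.273375]
  [ 0.337625   0.689875   0.235625   0.387250]
  [ 0.329375   0.250000   0.669000   0.337500]
  [ 0.103125   0.057625   0.023625   0.621875]
det(I−A) = Σ_j (I−A)_1j·C_1j = (0.80)(0.810875) + (-0.20)(0.337625) + (-0.05)(0.329375) + (-0.20)(0.103125) = 0.54408125
(I − A)⁻¹ = adj(I−A) / det(I−A) ≈
  [   1.4904     0.3722     0.1960     0.5025]
  [   0.6205     1.2680     0.4331     0.7118]
  [   0.6054     0.4595     1.2296     0.6203]
  [   0.1895     0.1059     0.0434     1.1430]
x = (I − A)⁻¹ d = adj(I−A)·d / det(I−A), with det(I−A) = 0.54408125:
  x_E = (0.810875·20 + 0.202500·110 + 0.106625·30 + 0.273375·130) / 0.54408125 = 77.23 / 0.54408125 ≈ 141.95
  x_M = (0.337625·20 + 0.689875·110 + 0.235625·30 + 0.387250·130) / 0.54408125 = 140.05 / 0.54408125 ≈ 257.41
  x_L = (0.329375·20 + 0.250000·110 + 0.669000·30 + 0.337500·130) / 0.54408125 = 98.0325 / 0.54408125 ≈ 180.18
  x_B = (0.103125·20 + 0.057625·110 + 0.023625·30 + 0.621875·130) / 0.54408125 = 89.95375 / 0.54408125 ≈ 165.33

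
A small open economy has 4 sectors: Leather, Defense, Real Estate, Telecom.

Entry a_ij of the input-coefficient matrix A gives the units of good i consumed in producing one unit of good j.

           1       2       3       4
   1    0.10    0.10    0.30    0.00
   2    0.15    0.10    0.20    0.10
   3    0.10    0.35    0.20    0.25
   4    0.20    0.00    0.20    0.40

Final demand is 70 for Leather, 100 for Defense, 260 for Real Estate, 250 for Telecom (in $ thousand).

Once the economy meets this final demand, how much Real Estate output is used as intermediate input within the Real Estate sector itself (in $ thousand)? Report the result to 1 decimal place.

z_33 = 167.1

I − A =
  [   0.90    -0.10    -0.30     0.00]
  [  -0.15     0.90    -0.20    -0.10]
  [  -0.10    -0.35     0.80    -0.25]
  [  -0.20     0.00    -0.20     0.60]
Compute the cofactors C_ij = (−1)^(i+j)·(3×3 minor ij) of I−A; the adjugate is their transpose:
adj(I−A) = Cᵀ =
  [ 0.33800   0.10600   0.17600   0.09100]
  [ 0.10450   0.35400   0.15900   0.12525]
  [ 0.13750   0.20000   0.47500   0.23125]
  [ 0.15850   0.10200   0.21700   0.52825]
det(I−A) = Σ_j (I−A)_1j·C_1j = (0.90)(0.33800) + (-0.10)(0.10450) + (-0.30)(0.13750) + (0.00)(0.15850) = 0.2525
(I − A)⁻¹ = adj(I−A) / det(I−A) ≈
  [   1.3386     0.4198     0.6970     0.3604]
  [   0.4139     1.4020     0.6297     0.4960]
  [   0.5446     0.7921     1.8812     0.9158]
  [   0.6277     0.4040     0.8594     2.0921]
First solve x = (I − A)⁻¹ d = adj(I−A)·d / det(I−A); in particular x_3 = (0.13750·70 + 0.20000·100 + 0.47500·260 + 0.23125·250) / 0.2525 = 210.9375 / 0.2525 ≈ 835.396.
Intermediate flow from 3 to 3: z_33 = a_33 · x_3 = 0.20 × 210.9375 / 0.2525 = 42.1875 / 0.2525 ≈ 167.1.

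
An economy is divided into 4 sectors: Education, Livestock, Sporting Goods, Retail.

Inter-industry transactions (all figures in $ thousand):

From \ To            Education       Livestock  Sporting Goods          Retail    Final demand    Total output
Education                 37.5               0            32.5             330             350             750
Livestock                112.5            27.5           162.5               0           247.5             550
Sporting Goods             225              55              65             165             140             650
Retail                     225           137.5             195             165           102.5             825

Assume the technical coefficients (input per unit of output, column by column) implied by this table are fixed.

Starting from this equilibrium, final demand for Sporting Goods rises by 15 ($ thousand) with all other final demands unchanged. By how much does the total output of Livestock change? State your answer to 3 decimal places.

Technical coefficients a_ij = z_ij / X_j:
  a_11 = 37.5/750 = 0.05, a_21 = 112.5/750 = 0.15, a_31 = 225/750 = 0.30, a_41 = 225/750 = 0.30
  a_12 = 0/550 = 0.00, a_22 = 27.5/550 = 0.05, a_32 = 55/550 = 0.10, a_42 = 137.5/550 = 0.25
  a_13 = 32.5/650 = 0.05, a_23 = 162.5/650 = 0.25, a_33 = 65/650 = 0.10, a_43 = 195/650 = 0.30
  a_14 = 330/825 = 0.40, a_24 = 0/825 = 0.00, a_34 = 165/825 = 0.20, a_44 = 165/825 = 0.20
I − A =
  [   0.95     0.00    -0.05    -0.40]
  [  -0.15     0.95    -0.25     0.00]
  [  -0.30    -0.10     0.90    -0.20]
  [  -0.30    -0.25    -0.30     0.80]
Compute the cofactors C_ij = (−1)^(i+j)·(3×3 minor ij) of I−A; the adjugate is their transpose:
adj(I−A) = Cᵀ =
  [ 0.59450   0.10850   0.17700   0.34150]
  [ 0.17400   0.46800   0.18400   0.13300]
  [ 0.30450   0.14150   0.59300   0.30050]
  [ 0.39150   0.24000   0.34625   0.77350]
det(I−A) = Σ_j (I−A)_1j·C_1j = (0.95)(0.59450) + (0.00)(0.17400) + (-0.05)(0.30450) + (-0.40)(0.39150) = 0.39295
(I − A)⁻¹ = adj(I−A) / det(I−A) ≈
  [   1.5129     0.2761     0.4504     0.8691]
  [   0.4428     1.1910     0.4683     0.3385]
  [   0.7749     0.3601     1.5091     0.7647]
  [   0.9963     0.6108     0.8812     1.9684]
Δx = (I − A)⁻¹ Δd with Δd having +15 in the Sporting Goods component and 0 elsewhere.
So Δx_2 = L_23 · (+15), where L_23 = adj(I−A)_23 / det(I−A) = 0.18400 / 0.39295.
Δx_2 = 0.18400 × (+15) / 0.39295 = 2.76 / 0.39295 ≈ 7.024.

Δx_2 = 7.024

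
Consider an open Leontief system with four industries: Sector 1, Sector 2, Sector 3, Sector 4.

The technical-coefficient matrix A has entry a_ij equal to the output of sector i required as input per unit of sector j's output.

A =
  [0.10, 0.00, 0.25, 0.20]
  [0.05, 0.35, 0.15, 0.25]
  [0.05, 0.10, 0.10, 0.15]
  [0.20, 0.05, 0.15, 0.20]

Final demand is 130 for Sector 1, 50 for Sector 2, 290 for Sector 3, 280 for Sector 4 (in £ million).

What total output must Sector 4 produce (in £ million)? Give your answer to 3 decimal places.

x_4 = 571.019

I − A =
  [   0.90     0.00    -0.25    -0.20]
  [  -0.05     0.65    -0.15    -0.25]
  [  -0.05    -0.10     0.90    -0.15]
  [  -0.20    -0.05    -0.15     0.80]
Compute the cofactors C_ij = (−1)^(i+j)·(3×3 minor ij) of I−A; the adjugate is their transpose:
adj(I−A) = Cᵀ =
  [ 0.425250   0.033875   0.147875   0.144625]
  [ 0.092250   0.572750   0.159750   0.232000]
  [ 0.054250   0.075250   0.430250   0.117750]
  [ 0.122250   0.058375   0.127625   0.503625]
det(I−A) = Σ_j (I−A)_1j·C_1j = (0.90)(0.425250) + (0.00)(0.092250) + (-0.25)(0.054250) + (-0.20)(0.122250) = 0.3447125
(I − A)⁻¹ = adj(I−A) / det(I−A) ≈
  [   1.2336     0.0983     0.4290     0.4196]
  [   0.2676     1.6615     0.4634     0.6730]
  [   0.1574     0.2183     1.2481     0.3416]
  [   0.3546     0.1693     0.3702     1.4610]
x = (I − A)⁻¹ d = adj(I−A)·d / det(I−A), with det(I−A) = 0.3447125:
  x_1 = (0.425250·130 + 0.033875·50 + 0.147875·290 + 0.144625·280) / 0.3447125 = 140.355 / 0.3447125 ≈ 407.165
  x_2 = (0.092250·130 + 0.572750·50 + 0.159750·290 + 0.232000·280) / 0.3447125 = 151.9175 / 0.3447125 ≈ 440.708
  x_3 = (0.054250·130 + 0.075250·50 + 0.430250·290 + 0.117750·280) / 0.3447125 = 168.5575 / 0.3447125 ≈ 488.980
  x_4 = (0.122250·130 + 0.058375·50 + 0.127625·290 + 0.503625·280) / 0.3447125 = 196.8375 / 0.3447125 ≈ 571.019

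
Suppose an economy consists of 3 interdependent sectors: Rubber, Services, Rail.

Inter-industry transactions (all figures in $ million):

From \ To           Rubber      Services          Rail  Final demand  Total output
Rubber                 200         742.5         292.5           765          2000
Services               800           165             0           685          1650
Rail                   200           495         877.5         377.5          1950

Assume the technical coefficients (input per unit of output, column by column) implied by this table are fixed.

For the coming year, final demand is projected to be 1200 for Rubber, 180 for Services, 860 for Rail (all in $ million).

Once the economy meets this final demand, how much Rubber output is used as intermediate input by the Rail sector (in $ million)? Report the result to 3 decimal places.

z_13 = 405.000

Technical coefficients a_ij = z_ij / X_j:
  a_11 = 200/2000 = 0.10, a_21 = 800/2000 = 0.40, a_31 = 200/2000 = 0.10
  a_12 = 742.5/1650 = 0.45, a_22 = 165/1650 = 0.10, a_32 = 495/1650 = 0.30
  a_13 = 292.5/1950 = 0.15, a_23 = 0/1950 = 0.00, a_33 = 877.5/1950 = 0.45
I − A =
  [   0.90    -0.45    -0.15]
  [  -0.40     0.90     0.00]
  [  -0.10    -0.30     0.55]
Cofactors of I−A, C_ij = (−1)^(i+j)·(minor ij) (rows/columns in the sector order above):
  C_11 = (0.90)(0.55) − (0.00)(-0.30) = 0.4950
  C_12 = −[(-0.40)(0.55) − (0.00)(-0.10)] = 0.2200
  C_13 = (-0.40)(-0.30) − (0.90)(-0.10) = 0.2100
  C_21 = −[(-0.45)(0.55) − (-0.15)(-0.30)] = 0.2925
  C_22 = (0.90)(0.55) − (-0.15)(-0.10) = 0.4800
  C_23 = −[(0.90)(-0.30) − (-0.45)(-0.10)] = 0.3150
  C_31 = (-0.45)(0.00) − (-0.15)(0.90) = 0.1350
  C_32 = −[(0.90)(0.00) − (-0.15)(-0.40)] = 0.0600
  C_33 = (0.90)(0.90) − (-0.45)(-0.40) = 0.6300
det(I−A) = Σ_j (I−A)_1j·C_1j = (0.90)(0.4950) + (-0.45)(0.2200) + (-0.15)(0.2100) = 0.3150
adj(I−A) = Cᵀ =
  [ 0.4950   0.2925   0.1350]
  [ 0.2200   0.4800   0.0600]
  [ 0.2100   0.3150   0.6300]
(I − A)⁻¹ = adj(I−A) / det(I−A) ≈
  [   1.5714     0.9286     0.4286]
  [   0.6984     1.5238     0.1905]
  [   0.6667     1.0000     2.0000]
First solve x = (I − A)⁻¹ d = adj(I−A)·d / det(I−A); in particular x_3 = (0.2100·1200 + 0.3150·180 + 0.6300·860) / 0.3150 = 850.50 / 0.3150 = 2700.00000.
Intermediate flow from 1 to 3: z_13 = a_13 · x_3 = 0.15 × 850.50 / 0.3150 = 127.575 / 0.3150 = 405.000.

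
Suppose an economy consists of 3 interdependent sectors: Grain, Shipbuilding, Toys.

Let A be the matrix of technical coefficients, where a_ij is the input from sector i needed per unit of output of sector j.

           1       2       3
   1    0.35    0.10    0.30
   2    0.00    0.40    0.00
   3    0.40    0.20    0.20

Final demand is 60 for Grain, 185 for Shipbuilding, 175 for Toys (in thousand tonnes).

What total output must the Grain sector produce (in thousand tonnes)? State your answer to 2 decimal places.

x_1 = 359.17

I − A =
  [   0.65    -0.10    -0.30]
  [   0.00     0.60     0.00]
  [  -0.40    -0.20     0.80]
Cofactors of I−A, C_ij = (−1)^(i+j)·(minor ij) (rows/columns in the sector order above):
  C_11 = (0.60)(0.80) − (0.00)(-0.20) = 0.4800
  C_12 = −[(0.00)(0.80) − (0.00)(-0.40)] = 0.0000
  C_13 = (0.00)(-0.20) − (0.60)(-0.40) = 0.2400
  C_21 = −[(-0.10)(0.80) − (-0.30)(-0.20)] = 0.1400
  C_22 = (0.65)(0.80) − (-0.30)(-0.40) = 0.4000
  C_23 = −[(0.65)(-0.20) − (-0.10)(-0.40)] = 0.1700
  C_31 = (-0.10)(0.00) − (-0.30)(0.60) = 0.1800
  C_32 = −[(0.65)(0.00) − (-0.30)(0.00)] = 0.0000
  C_33 = (0.65)(0.60) − (-0.10)(0.00) = 0.3900
det(I−A) = Σ_j (I−A)_1j·C_1j = (0.65)(0.4800) + (-0.10)(0.0000) + (-0.30)(0.2400) = 0.2400
adj(I−A) = Cᵀ =
  [ 0.4800   0.1400   0.1800]
  [ 0.0000   0.4000   0.0000]
  [ 0.2400   0.1700   0.3900]
(I − A)⁻¹ = adj(I−A) / det(I−A) ≈
  [   2.0000     0.5833     0.7500]
  [   0.0000     1.6667     0.0000]
  [   1.0000     0.7083     1.6250]
x = (I − A)⁻¹ d = adj(I−A)·d / det(I−A), with det(I−A) = 0.2400:
  x_1 = (0.4800·60 + 0.1400·185 + 0.1800·175) / 0.2400 = 86.20 / 0.2400 ≈ 359.17
  x_2 = (0.0000·60 + 0.4000·185 + 0.0000·175) / 0.2400 = 74.00 / 0.2400 ≈ 308.33
  x_3 = (0.2400·60 + 0.1700·185 + 0.3900·175) / 0.2400 = 114.10 / 0.2400 ≈ 475.42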